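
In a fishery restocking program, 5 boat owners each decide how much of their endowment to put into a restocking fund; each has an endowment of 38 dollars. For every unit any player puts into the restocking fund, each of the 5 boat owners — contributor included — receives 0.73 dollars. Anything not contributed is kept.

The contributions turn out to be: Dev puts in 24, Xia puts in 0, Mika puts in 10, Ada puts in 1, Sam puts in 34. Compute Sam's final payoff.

Total contributed: 24 + 0 + 10 + 1 + 34 = 69.
Each receives 0.73 × 69 = 50.37 from the restocking fund.
Sam keeps 38 − 34 = 4, so Sam's payoff is 4 + 50.37 = 54.37.

54.37 dollars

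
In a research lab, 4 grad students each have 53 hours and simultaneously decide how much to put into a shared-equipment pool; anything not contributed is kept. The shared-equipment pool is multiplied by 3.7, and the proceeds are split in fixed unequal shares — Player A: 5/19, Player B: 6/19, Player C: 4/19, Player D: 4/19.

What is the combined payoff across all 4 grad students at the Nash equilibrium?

Each unit j contributes comes back to j as 3.7 × (j's share), so j prefers to contribute only if that share exceeds 1/3.7 = 0.2703; otherwise keeping the unit dominates.
The only share above 0.2703 is Player B's 6/19, contributing 53; the remaining 3 contribute 0. Total contributed: 53.
The shared-equipment pool pays out 3.7 × 53 = 196.10 in total (split across the unequal shares, but the aggregate is all that matters for the group sum).
The 3 free-riders keep 53 each, adding 159. Group total = 159 + 196.10 = 355.10.

355.10 hours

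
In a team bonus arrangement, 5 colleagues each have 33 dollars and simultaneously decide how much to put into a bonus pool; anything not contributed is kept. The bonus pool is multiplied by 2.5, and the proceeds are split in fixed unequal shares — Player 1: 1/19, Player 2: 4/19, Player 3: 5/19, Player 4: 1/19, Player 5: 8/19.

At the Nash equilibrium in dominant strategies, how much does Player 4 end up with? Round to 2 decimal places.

37.34 dollars

Each unit j contributes comes back to j as 2.5 × (j's share), so j prefers to contribute only if that share exceeds 1/2.5 = 0.4000; otherwise keeping the unit dominates.
The only share above 0.4000 is Player 5's 8/19, contributing 33; the remaining 4 contribute 0. Total contributed: 33.
Player 4 keeps 33 and receives 2.5 × 33 × 1/19 = 4.34 from the bonus pool, for a payoff of 37.34.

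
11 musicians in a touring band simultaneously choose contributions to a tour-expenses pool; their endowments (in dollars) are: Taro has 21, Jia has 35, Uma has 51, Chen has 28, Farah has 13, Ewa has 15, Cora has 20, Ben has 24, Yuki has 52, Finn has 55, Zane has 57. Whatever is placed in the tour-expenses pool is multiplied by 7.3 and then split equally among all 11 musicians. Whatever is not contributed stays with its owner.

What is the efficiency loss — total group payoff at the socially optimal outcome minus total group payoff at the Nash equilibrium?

2337.30 dollars

The private return per contributed unit is 7.3/11 = 0.6636 < 1 for every player regardless of endowment, so the Nash equilibrium is zero contribution and the group total is Σ E_j = 21 + 35 + 51 + 28 + 13 + 15 + 20 + 24 + 52 + 55 + 57 = 371.
Each contributed unit returns 7.300 to the group, so the social optimum is full contribution by everyone: group total = 7.300 × 371 = 2708.30.
Efficiency loss = (7.300 − 1) × 371 = 2337.30.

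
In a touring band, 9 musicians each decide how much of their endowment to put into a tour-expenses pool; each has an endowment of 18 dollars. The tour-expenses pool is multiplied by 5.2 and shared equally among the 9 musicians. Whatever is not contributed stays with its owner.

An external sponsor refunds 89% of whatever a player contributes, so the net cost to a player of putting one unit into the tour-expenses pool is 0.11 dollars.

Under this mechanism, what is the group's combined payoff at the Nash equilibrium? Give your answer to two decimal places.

986.58 dollars

Under the mechanism each unit contributed yields (5.2/9) / 0.11 = 5.2525 back to its contributor per unit of net cost, which exceeds 1, making full contribution the dominant choice for everyone.
At the Nash equilibrium everyone contributes 18. Group total payoff = 9 × (18 × 0.89 + 5.2 × 18) = 986.58.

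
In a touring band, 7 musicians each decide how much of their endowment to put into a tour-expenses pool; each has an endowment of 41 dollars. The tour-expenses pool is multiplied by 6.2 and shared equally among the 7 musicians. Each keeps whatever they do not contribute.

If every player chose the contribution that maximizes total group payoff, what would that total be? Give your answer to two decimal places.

Each contributed unit returns 6.200 to the group as a whole (0.8857 to each of 7 players), which exceeds 1, so the social optimum is full contribution: group total = 6.200 × 287 = 1779.40.

1779.40 dollars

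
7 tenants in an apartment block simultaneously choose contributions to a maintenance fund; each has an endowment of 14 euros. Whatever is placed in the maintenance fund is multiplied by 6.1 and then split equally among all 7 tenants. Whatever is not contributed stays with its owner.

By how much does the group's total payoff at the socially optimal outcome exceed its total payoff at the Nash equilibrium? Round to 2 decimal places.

Each contributed unit returns 6.1/7 = 0.8714 to its contributor — below 1 — so contributing 0 is dominant for every player. At the Nash equilibrium everyone keeps their 14, and the group total is 7 × 14 = 98.
Each contributed unit returns 6.100 to the group as a whole (0.8714 to each of 7 players), which exceeds 1, so the social optimum is full contribution: group total = 6.100 × 98 = 597.80.
Efficiency loss = 597.80 − 98 = 499.80.

499.80 euros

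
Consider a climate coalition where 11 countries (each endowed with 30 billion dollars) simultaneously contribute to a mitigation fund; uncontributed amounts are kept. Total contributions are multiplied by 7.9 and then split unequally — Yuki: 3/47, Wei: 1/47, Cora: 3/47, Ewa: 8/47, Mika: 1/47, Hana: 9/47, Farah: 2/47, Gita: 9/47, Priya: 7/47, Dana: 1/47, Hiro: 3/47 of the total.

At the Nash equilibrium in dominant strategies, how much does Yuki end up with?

Each unit j contributes comes back to j as 7.9 × (j's share), so j prefers to contribute only if that share exceeds 1/7.9 = 0.1266; otherwise keeping the unit dominates.
Ewa, Hana, Gita and Priya are above the threshold, contributing 30 each; the remaining 7 contribute 0. Total contributed: 120.
Yuki keeps 30 and receives 7.9 × 120 × 3/47 = 60.51 from the mitigation fund, for a payoff of 90.51.

90.51 billion dollars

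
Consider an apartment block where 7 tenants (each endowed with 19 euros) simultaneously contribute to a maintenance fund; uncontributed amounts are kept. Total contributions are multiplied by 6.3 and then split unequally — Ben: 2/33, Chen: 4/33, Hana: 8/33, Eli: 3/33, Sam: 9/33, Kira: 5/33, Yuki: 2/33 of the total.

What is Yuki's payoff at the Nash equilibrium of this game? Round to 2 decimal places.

33.51 euros

Player j's private return per contributed unit is 6.3 × (j's share). Contributing is weakly dominant for j when that share is at least 1/6.3 = 0.1587, and contributing 0 is dominant otherwise.
Hana and Sam clear that bar, contributing 19 each; the remaining 5 contribute 0. Total contributed: 38.
Yuki keeps 19 and receives 6.3 × 38 × 2/33 = 14.51 from the maintenance fund, for a payoff of 33.51.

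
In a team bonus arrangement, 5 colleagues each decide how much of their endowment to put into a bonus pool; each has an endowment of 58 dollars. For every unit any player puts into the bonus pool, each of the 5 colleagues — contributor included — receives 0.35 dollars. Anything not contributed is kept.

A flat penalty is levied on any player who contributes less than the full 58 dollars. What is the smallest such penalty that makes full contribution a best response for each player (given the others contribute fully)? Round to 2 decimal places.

Given the others contribute fully, the best deviation is to contribute 0 (any partial contribution still incurs the fine and gives up units whose private return 0.35 is below 1).
Deviating from 58 to 0 saves 58 dollars but forfeits the deviator's share of the drop in the bonus pool: 0.35 × 58 = 20.30.
So the deviation gain is 58 − 20.30 = 37.70, and the fine must be at least 37.70 dollars to wipe it out.

37.70 dollars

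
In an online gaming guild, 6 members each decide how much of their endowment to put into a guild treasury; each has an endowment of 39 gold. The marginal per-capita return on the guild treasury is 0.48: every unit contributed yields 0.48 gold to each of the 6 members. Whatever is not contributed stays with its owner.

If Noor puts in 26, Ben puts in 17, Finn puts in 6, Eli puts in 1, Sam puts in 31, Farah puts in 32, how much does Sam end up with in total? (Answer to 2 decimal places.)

62.24 gold

Total contributed: 26 + 17 + 6 + 1 + 31 + 32 = 113.
Each receives 0.48 × 113 = 54.24 from the guild treasury.
Sam keeps 39 − 31 = 8, so Sam's payoff is 8 + 54.24 = 62.24.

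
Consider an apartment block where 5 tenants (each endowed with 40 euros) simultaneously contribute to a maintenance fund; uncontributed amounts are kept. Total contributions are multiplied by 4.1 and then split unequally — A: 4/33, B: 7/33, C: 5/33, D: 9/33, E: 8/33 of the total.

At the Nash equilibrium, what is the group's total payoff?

A player with share s gets back 4.1·s per unit contributed, so full contribution is dominant for anyone with s > 1/4.1 = 0.2439 and zero contribution is dominant for anyone below.
D alone (share 9/33) is above the threshold, contributing 40; the remaining 4 contribute 0. Total contributed: 40.
The maintenance fund pays out 4.1 × 40 = 164.00 in total (split across the unequal shares, but the aggregate is all that matters for the group sum).
The 4 free-riders keep 40 each, adding 160. Group total = 160 + 164.00 = 324.00.

324.00 euros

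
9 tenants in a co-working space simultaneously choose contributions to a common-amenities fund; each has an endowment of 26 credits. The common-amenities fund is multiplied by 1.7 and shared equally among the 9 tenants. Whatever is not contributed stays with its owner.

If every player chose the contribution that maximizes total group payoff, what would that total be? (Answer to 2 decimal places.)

397.80 credits

Each contributed unit returns 1.700 to the group as a whole (0.1889 to each of 9 players), which exceeds 1, so the social optimum is full contribution: group total = 1.700 × 234 = 397.80.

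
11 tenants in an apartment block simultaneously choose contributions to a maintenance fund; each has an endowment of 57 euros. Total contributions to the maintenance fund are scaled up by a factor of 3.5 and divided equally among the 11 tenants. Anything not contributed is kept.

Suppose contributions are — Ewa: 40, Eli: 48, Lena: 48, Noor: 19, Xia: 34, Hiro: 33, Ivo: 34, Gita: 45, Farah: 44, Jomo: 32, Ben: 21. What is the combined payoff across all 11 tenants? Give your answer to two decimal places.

1622.00 euros

Total contributed: 40 + 48 + 48 + 19 + 34 + 33 + 34 + 45 + 44 + 32 + 21 = 398; total kept: 11 × 57 − 398 = 229.
The maintenance fund pays out 3.5 × 398 = 1393.00 in aggregate.
Group total = 229 + 1393.00 = 1622.00.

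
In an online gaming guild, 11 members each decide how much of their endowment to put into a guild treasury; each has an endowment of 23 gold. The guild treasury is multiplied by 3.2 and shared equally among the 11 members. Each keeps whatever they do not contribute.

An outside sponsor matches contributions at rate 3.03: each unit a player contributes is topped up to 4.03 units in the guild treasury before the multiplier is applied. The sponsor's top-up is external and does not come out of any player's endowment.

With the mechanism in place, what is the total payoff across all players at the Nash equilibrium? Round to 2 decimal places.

3262.69 gold

With the mechanism, a contributed unit returns 3.2 × 4.03 / 11 = 1.1724 per unit of net cost to the contributor — now above 1 — so contributing fully is weakly dominant for every player.
So the Nash equilibrium is full contribution by all 11; the group earns 3.2 × 4.03 × 253 = 3262.69.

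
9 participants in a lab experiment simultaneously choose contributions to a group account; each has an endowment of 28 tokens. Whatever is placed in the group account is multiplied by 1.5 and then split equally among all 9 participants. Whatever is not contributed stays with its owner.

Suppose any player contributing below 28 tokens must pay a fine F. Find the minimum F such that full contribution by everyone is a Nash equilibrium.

Given the others contribute fully, the best deviation is to contribute 0 (any partial contribution still incurs the fine and gives up units whose private return 0.1667 is below 1).
Deviating from 28 to 0 saves 28 tokens but forfeits the deviator's share of the drop in the group account: 1.5/9 × 28 = 4.67.
So the deviation gain is 28 − 4.67 = 23.33, and the fine must be at least 23.33 tokens to wipe it out.

23.33 tokens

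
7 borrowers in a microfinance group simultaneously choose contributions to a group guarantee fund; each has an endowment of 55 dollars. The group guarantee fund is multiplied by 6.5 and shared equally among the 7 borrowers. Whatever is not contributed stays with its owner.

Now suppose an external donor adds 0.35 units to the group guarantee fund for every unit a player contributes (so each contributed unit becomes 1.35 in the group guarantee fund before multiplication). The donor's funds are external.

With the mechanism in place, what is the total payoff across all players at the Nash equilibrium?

Under the mechanism each unit contributed yields 6.5 × 1.35 / 7 = 1.2536 back to its contributor per unit of net cost, which exceeds 1, making full contribution the dominant choice for everyone.
At the Nash equilibrium everyone contributes 55. Group total payoff = 6.5 × 1.35 × 385 = 3378.38.

3378.38 dollars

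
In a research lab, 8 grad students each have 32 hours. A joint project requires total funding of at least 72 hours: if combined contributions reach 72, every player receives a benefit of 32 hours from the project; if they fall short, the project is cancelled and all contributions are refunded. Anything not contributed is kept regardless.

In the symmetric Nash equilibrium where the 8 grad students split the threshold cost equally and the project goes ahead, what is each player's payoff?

Equal share of the threshold: 72/8 = 9.
At this profile no one gains by cutting their contribution: any cut drops the total below 72, the project is cancelled, contributions are refunded, and the deviator ends with 32, which is less than 32 − 9 + 32 = 55. Contributing more than 9 just wastes the excess. So contributing exactly 9 is a best response.
Each player's payoff: 32 − 9 + 32 = 55.

55 hours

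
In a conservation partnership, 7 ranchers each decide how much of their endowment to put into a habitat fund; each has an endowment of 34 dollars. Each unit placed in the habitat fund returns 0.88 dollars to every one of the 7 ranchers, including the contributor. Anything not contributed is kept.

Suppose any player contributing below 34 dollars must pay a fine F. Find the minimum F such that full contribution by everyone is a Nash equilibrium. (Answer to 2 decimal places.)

4.08 dollars

Given the others contribute fully, the best deviation is to contribute 0 (any partial contribution still incurs the fine and gives up units whose private return 0.88 is below 1).
Deviating from 34 to 0 saves 34 dollars but forfeits the deviator's share of the drop in the habitat fund: 0.88 × 34 = 29.92.
So the deviation gain is 34 − 29.92 = 4.08, and the fine must be at least 4.08 dollars to wipe it out.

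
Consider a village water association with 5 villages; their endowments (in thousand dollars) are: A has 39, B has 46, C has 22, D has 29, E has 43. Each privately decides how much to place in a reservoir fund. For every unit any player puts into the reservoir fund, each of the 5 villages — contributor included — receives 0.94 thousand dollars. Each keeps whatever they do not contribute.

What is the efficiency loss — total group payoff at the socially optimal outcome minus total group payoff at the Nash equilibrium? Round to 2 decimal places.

662.30 thousand dollars

The private return per contributed unit is 0.94 < 1 for everyone, so the Nash equilibrium is zero contribution and the group total is Σ E_j = 39 + 46 + 22 + 29 + 43 = 179.
Each contributed unit returns 4.700 to the group, so the social optimum is full contribution by everyone: group total = 4.700 × 179 = 841.30.
Efficiency loss = (4.700 − 1) × 179 = 662.30.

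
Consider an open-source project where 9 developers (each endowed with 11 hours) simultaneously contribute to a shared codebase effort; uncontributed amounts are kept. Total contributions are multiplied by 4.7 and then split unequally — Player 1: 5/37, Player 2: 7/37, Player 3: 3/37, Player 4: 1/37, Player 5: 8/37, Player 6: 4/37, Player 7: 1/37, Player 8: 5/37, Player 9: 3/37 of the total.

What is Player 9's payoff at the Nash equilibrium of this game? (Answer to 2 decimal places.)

Player j's private return per contributed unit is 4.7 × (j's share). Contributing is weakly dominant for j when that share is at least 1/4.7 = 0.2128, and contributing 0 is dominant otherwise.
Player 5 alone (share 8/37) is above the threshold, contributing 11; the remaining 8 contribute 0. Total contributed: 11.
Player 9 keeps 11 and receives 4.7 × 11 × 3/37 = 4.19 from the shared codebase effort, for a payoff of 15.19.

15.19 hours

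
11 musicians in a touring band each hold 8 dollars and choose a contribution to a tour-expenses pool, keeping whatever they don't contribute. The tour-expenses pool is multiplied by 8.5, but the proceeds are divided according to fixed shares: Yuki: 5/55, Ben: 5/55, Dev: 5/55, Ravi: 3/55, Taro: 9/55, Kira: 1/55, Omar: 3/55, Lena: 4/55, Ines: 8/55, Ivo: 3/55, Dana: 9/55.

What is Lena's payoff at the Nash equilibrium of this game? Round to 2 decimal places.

Player j's private return per contributed unit is 8.5 × (j's share). Contributing is weakly dominant for j when that share is at least 1/8.5 = 0.1176, and contributing 0 is dominant otherwise.
The shares above 0.1176 belong to Taro, Ines and Dana, contributing 8 each; the remaining 8 contribute 0. Total contributed: 24.
Lena keeps 8 and receives 8.5 × 24 × 4/55 = 14.84 from the tour-expenses pool, for a payoff of 22.84.

22.84 dollars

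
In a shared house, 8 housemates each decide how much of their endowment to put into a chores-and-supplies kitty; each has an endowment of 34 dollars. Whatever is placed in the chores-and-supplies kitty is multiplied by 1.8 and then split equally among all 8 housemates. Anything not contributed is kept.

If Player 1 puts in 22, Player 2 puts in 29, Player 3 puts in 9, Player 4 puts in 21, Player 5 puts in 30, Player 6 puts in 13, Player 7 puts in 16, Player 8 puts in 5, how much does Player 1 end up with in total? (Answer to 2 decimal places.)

Total contributed: 22 + 29 + 9 + 21 + 30 + 13 + 16 + 5 = 145.
Each receives 1.8 × 145 / 8 = 32.63 from the chores-and-supplies kitty.
Player 1 keeps 34 − 22 = 12, so Player 1's payoff is 12 + 32.63 = 44.63.

44.63 dollars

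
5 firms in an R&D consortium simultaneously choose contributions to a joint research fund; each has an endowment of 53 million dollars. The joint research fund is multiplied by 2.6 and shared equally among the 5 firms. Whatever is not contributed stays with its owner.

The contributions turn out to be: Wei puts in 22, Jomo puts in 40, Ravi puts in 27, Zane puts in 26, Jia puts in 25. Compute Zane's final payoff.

Total contributed: 22 + 40 + 27 + 26 + 25 = 140.
Each receives 2.6 × 140 / 5 = 72.80 from the joint research fund.
Zane keeps 53 − 26 = 27, so Zane's payoff is 27 + 72.80 = 99.80.

99.80 million dollars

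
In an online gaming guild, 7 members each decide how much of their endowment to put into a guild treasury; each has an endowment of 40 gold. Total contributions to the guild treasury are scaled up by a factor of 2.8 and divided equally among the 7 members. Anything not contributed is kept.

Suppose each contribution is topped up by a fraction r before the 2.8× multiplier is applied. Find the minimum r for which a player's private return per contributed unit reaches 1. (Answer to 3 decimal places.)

1.500

With matching at rate r, one contributed unit becomes (1 + r) in the guild treasury and returns 2.8 × (1 + r) / 7 to the contributor.
Setting this equal to 1: 1 + r = 7/2.8 = 2.5000.
So the minimum matching rate is r = 2.5000 − 1 = 1.500.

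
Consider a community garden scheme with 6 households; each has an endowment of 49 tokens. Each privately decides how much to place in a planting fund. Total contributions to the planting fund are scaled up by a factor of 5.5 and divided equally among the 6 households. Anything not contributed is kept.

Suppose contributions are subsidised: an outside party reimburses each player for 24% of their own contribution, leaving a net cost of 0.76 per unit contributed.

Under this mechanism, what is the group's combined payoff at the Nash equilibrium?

With the mechanism, a contributed unit returns (5.5/6) / 0.76 = 1.2061 per unit of net cost to the contributor — now above 1 — so contributing fully is weakly dominant for every player.
So the Nash equilibrium is full contribution by all 6; the group earns 6 × (49 × 0.24 + 5.5 × 49) = 1687.56.

1687.56 tokens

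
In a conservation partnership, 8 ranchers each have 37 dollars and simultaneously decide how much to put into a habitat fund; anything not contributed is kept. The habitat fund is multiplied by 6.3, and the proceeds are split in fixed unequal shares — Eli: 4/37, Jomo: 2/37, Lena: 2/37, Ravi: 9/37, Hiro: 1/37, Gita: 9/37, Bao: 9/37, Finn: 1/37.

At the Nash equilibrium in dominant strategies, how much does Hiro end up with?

55.90 dollars

A player with share s gets back 6.3·s per unit contributed, so full contribution is dominant for anyone with s > 1/6.3 = 0.1587 and zero contribution is dominant for anyone below.
The shares above 0.1587 belong to Ravi, Gita and Bao, contributing 37 each; the remaining 5 contribute 0. Total contributed: 111.
Hiro keeps 37 and receives 6.3 × 111 × 1/37 = 18.90 from the habitat fund, for a payoff of 55.90.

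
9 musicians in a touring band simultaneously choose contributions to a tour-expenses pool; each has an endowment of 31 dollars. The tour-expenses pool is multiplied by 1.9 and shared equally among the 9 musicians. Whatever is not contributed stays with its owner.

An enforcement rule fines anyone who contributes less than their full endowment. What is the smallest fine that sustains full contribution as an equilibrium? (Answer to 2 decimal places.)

Given the others contribute fully, the best deviation is to contribute 0 (any partial contribution still incurs the fine and gives up units whose private return 0.2111 is below 1).
Deviating from 31 to 0 saves 31 dollars but forfeits the deviator's share of the drop in the tour-expenses pool: 1.9/9 × 31 = 6.54.
So the deviation gain is 31 − 6.54 = 24.46, and the fine must be at least 24.46 dollars to wipe it out.

24.46 dollars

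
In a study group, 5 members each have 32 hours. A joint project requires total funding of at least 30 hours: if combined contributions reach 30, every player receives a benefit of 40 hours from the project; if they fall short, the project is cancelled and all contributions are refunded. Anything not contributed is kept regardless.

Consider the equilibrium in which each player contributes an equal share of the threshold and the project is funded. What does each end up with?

Equal share of the threshold: 30/5 = 6.
At this profile no one gains by cutting their contribution: any cut drops the total below 30, the project is cancelled, contributions are refunded, and the deviator ends with 32, which is less than 32 − 6 + 40 = 66. Contributing more than 6 just wastes the excess. So contributing exactly 6 is a best response.
Each player's payoff: 32 − 6 + 40 = 66.

66 hours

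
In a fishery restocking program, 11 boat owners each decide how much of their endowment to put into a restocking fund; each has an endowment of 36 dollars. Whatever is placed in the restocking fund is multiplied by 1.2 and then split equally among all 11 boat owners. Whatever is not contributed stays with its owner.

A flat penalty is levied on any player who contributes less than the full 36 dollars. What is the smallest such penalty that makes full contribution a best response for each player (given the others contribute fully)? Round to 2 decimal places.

Given the others contribute fully, the best deviation is to contribute 0 (any partial contribution still incurs the fine and gives up units whose private return 0.1091 is below 1).
Deviating from 36 to 0 saves 36 dollars but forfeits the deviator's share of the drop in the restocking fund: 1.2/11 × 36 = 3.93.
So the deviation gain is 36 − 3.93 = 32.07, and the fine must be at least 32.07 dollars to wipe it out.

32.07 dollars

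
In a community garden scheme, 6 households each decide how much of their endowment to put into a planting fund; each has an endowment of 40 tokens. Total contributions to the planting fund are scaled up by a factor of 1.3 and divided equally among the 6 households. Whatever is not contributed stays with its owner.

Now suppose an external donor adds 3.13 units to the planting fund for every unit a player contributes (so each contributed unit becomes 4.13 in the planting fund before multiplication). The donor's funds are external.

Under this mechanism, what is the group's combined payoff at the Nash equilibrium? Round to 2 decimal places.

Even with the mechanism, each unit contributed returns only 1.3 × 4.13 / 6 = 0.8948 per unit of net cost, so contributing nothing is still dominant.
Everyone keeps their endowment and the group total is 6 × 40 = 240.

240.00 tokens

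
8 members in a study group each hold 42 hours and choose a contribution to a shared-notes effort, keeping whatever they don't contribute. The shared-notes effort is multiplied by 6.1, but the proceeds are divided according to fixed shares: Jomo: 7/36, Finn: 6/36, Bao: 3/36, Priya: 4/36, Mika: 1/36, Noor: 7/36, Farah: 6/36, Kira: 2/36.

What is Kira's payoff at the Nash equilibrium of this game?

98.93 hours

For player j, contributing a unit is worthwhile iff 6.1 × (j's share) ≥ 1, i.e. iff j's share is at least 0.1639.
Jomo, Finn, Noor and Farah are above the threshold, contributing 42 each; the remaining 4 contribute 0. Total contributed: 168.
Kira keeps 42 and receives 6.1 × 168 × 2/36 = 56.93 from the shared-notes effort, for a payoff of 98.93.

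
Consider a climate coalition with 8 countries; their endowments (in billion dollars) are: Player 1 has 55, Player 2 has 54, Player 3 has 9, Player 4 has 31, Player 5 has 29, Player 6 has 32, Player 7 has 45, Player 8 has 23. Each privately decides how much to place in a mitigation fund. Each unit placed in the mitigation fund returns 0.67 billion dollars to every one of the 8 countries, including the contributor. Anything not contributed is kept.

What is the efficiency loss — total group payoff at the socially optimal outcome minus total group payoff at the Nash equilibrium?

The private return per contributed unit is 0.67 < 1 for everyone, so the Nash equilibrium is zero contribution and the group total is Σ E_j = 55 + 54 + 9 + 31 + 29 + 32 + 45 + 23 = 278.
Each contributed unit returns 5.360 to the group, so the social optimum is full contribution by everyone: group total = 5.360 × 278 = 1490.08.
Efficiency loss = (5.360 − 1) × 278 = 1212.08.

1212.08 billion dollars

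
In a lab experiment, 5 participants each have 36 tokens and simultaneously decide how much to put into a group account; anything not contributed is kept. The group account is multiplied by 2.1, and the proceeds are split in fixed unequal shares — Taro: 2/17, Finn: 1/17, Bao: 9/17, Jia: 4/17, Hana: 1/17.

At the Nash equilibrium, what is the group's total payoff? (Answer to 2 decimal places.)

Each unit j contributes comes back to j as 2.1 × (j's share), so j prefers to contribute only if that share exceeds 1/2.1 = 0.4762; otherwise keeping the unit dominates.
Only Bao (9/17) clears that bar, contributing 36; the remaining 4 contribute 0. Total contributed: 36.
The group account pays out 2.1 × 36 = 75.60 in total (split across the unequal shares, but the aggregate is all that matters for the group sum).
The 4 free-riders keep 36 each, adding 144. Group total = 144 + 75.60 = 219.60.

219.60 tokens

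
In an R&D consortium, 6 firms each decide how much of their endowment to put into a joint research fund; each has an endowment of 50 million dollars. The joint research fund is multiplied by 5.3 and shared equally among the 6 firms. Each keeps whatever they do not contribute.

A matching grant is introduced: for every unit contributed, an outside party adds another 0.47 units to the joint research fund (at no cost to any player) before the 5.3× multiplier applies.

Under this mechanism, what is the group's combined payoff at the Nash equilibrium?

With the mechanism, a contributed unit returns 5.3 × 1.47 / 6 = 1.2985 per unit of net cost to the contributor — now above 1 — so contributing fully is weakly dominant for every player.
So the Nash equilibrium is full contribution by all 6; the group earns 5.3 × 1.47 × 300 = 2337.30.

2337.30 million dollars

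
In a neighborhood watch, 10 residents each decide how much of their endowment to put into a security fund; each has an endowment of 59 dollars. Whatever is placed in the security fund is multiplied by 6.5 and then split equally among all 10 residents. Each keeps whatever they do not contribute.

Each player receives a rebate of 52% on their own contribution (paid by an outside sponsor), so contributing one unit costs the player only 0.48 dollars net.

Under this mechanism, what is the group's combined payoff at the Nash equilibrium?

Under the mechanism each unit contributed yields (6.5/10) / 0.48 = 1.3542 back to its contributor per unit of net cost, which exceeds 1, making full contribution the dominant choice for everyone.
At the Nash equilibrium everyone contributes 59. Group total payoff = 10 × (59 × 0.52 + 6.5 × 59) = 4141.80.

4141.80 dollars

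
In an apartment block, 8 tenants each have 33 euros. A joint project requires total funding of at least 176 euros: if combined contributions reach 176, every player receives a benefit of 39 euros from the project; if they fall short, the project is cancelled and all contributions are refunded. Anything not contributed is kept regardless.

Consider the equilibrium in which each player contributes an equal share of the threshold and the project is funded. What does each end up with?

Equal share of the threshold: 176/8 = 22.
At this profile no one gains by cutting their contribution: any cut drops the total below 176, the project is cancelled, contributions are refunded, and the deviator ends with 33, which is less than 33 − 22 + 39 = 50. Contributing more than 22 just wastes the excess. So contributing exactly 22 is a best response.
Each player's payoff: 33 − 22 + 39 = 50.

50 euros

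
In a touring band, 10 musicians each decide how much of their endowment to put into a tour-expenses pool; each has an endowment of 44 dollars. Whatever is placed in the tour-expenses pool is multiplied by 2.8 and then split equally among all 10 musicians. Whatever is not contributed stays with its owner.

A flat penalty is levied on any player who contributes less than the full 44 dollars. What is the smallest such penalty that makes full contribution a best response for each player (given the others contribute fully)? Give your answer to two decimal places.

Given the others contribute fully, the best deviation is to contribute 0 (any partial contribution still incurs the fine and gives up units whose private return 0.2800 is below 1).
Deviating from 44 to 0 saves 44 dollars but forfeits the deviator's share of the drop in the tour-expenses pool: 2.8/10 × 44 = 12.32.
So the deviation gain is 44 − 12.32 = 31.68, and the fine must be at least 31.68 dollars to wipe it out.

31.68 dollars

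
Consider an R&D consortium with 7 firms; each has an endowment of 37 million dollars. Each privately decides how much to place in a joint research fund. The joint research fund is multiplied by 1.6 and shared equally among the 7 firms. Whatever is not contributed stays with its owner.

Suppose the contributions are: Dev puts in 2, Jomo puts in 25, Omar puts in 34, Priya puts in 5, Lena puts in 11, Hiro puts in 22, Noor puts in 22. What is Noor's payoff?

42.66 million dollars

Total contributed: 2 + 25 + 34 + 5 + 11 + 22 + 22 = 121.
Each receives 1.6 × 121 / 7 = 27.66 from the joint research fund.
Noor keeps 37 − 22 = 15, so Noor's payoff is 15 + 27.66 = 42.66.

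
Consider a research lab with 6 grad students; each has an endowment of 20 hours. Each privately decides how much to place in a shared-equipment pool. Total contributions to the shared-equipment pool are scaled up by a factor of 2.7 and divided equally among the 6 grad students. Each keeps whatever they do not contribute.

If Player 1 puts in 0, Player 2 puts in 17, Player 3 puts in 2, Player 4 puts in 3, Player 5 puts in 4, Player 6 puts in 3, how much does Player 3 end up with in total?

31.05 hours

Total contributed: 0 + 17 + 2 + 3 + 4 + 3 = 29.
Each receives 2.7 × 29 / 6 = 13.05 from the shared-equipment pool.
Player 3 keeps 20 − 2 = 18, so Player 3's payoff is 18 + 13.05 = 31.05.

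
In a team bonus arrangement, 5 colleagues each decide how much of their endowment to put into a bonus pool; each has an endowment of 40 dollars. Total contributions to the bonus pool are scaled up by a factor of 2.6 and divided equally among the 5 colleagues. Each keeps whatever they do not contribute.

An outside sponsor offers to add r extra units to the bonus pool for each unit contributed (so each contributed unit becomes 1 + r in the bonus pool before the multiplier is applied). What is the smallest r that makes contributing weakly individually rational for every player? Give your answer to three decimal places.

With matching at rate r, one contributed unit becomes (1 + r) in the bonus pool and returns 2.6 × (1 + r) / 5 to the contributor.
Setting this equal to 1: 1 + r = 5/2.6 = 1.9231.
So the minimum matching rate is r = 1.9231 − 1 = 0.923.

0.923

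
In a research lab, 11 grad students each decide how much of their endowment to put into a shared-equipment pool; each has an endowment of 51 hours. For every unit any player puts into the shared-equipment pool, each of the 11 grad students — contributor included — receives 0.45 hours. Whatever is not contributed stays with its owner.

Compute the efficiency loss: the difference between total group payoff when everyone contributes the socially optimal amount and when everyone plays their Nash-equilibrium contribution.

2215.95 hours

The private return per contributed unit is 0.45 < 1, so contributing 0 is dominant for every player. At the Nash equilibrium everyone keeps their 51, and the group total is 11 × 51 = 561.
Each contributed unit returns 4.950 to the group as a whole (0.45 to each of 11 players), which exceeds 1, so the social optimum is full contribution: group total = 4.950 × 561 = 2776.95.
Efficiency loss = 2776.95 − 561 = 2215.95.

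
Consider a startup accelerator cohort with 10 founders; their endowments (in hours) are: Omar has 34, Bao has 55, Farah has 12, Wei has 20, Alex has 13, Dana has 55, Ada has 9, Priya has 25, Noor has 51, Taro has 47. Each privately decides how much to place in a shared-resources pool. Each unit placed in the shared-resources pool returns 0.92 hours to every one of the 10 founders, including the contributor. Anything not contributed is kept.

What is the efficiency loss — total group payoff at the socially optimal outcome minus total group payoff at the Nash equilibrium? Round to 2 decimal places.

The private return per contributed unit is 0.92 < 1 for everyone, so the Nash equilibrium is zero contribution and the group total is Σ E_j = 34 + 55 + 12 + 20 + 13 + 55 + 9 + 25 + 51 + 47 = 321.
Each contributed unit returns 9.200 to the group, so the social optimum is full contribution by everyone: group total = 9.200 × 321 = 2953.20.
Efficiency loss = (9.200 − 1) × 321 = 2632.20.

2632.20 hours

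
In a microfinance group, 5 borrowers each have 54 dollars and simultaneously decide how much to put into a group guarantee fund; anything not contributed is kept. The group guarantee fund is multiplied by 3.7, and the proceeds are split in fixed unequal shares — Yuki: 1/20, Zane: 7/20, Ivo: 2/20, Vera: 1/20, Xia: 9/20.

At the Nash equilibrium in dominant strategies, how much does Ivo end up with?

93.96 dollars

A player with share s gets back 3.7·s per unit contributed, so full contribution is dominant for anyone with s > 1/3.7 = 0.2703 and zero contribution is dominant for anyone below.
Zane and Xia clear that bar, contributing 54 each; the remaining 3 contribute 0. Total contributed: 108.
Ivo keeps 54 and receives 3.7 × 108 × 2/20 = 39.96 from the group guarantee fund, for a payoff of 93.96.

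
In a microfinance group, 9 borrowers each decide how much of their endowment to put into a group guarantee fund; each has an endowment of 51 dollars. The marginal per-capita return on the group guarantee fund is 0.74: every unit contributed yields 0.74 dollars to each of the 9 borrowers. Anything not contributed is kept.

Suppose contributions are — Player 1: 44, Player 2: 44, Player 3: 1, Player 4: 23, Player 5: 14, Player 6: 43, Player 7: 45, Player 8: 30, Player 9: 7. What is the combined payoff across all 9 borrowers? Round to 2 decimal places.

Total contributed: 44 + 44 + 1 + 23 + 14 + 43 + 45 + 30 + 7 = 251; total kept: 9 × 51 − 251 = 208.
The group guarantee fund pays out 0.74 × 9 × 251 = 1671.66 in aggregate.
Group total = 208 + 1671.66 = 1879.66.

1879.66 dollars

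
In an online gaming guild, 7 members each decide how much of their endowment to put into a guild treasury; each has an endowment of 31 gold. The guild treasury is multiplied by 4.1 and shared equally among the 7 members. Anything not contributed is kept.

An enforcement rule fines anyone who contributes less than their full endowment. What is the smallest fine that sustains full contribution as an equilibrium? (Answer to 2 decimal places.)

12.84 gold

Given the others contribute fully, the best deviation is to contribute 0 (any partial contribution still incurs the fine and gives up units whose private return 0.5857 is below 1).
Deviating from 31 to 0 saves 31 gold but forfeits the deviator's share of the drop in the guild treasury: 4.1/7 × 31 = 18.16.
So the deviation gain is 31 − 18.16 = 12.84, and the fine must be at least 12.84 gold to wipe it out.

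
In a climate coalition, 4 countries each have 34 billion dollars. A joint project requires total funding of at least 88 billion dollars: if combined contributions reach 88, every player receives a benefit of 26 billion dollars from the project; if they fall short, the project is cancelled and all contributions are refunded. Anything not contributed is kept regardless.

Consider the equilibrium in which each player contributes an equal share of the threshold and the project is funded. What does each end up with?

38 billion dollars

Equal share of the threshold: 88/4 = 22.
At this profile no one gains by cutting their contribution: any cut drops the total below 88, the project is cancelled, contributions are refunded, and the deviator ends with 34, which is less than 34 − 22 + 26 = 38. Contributing more than 22 just wastes the excess. So contributing exactly 22 is a best response.
Each player's payoff: 34 − 22 + 26 = 38.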